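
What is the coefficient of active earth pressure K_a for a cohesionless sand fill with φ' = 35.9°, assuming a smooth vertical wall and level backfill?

K_a = (1 − sin φ)/(1 + sin φ) = (1 − sin 35.9°)/(1 + sin 35.9°) = 0.2607.

0.261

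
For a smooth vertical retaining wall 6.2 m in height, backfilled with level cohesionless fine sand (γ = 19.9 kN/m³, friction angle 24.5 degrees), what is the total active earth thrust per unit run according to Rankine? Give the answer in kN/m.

158 kN/m

K_a = tan²(45° − φ/2) = 0.4137.
P_a = ½ K_a γ H² = 0.5 × 0.4137 × 19.9 × 6.2² = 158.2 kN/m.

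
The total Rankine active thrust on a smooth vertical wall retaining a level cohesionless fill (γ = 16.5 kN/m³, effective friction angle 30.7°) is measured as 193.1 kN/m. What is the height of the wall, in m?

K_a = 0.3240. P_a = ½ K_a γ H² ⇒ H = √(2P_a/(K_a γ)).
H = √(2×193.1/(0.3240×16.5)) = 8.499 m.

8.50 m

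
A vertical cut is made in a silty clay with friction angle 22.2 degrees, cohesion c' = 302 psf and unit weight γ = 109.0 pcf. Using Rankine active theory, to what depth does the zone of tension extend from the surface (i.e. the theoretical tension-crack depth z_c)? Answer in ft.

8.25 ft

K_a = tan²(45° − 22.2°/2) = 0.4515; √K_a = 0.6720.
The active pressure is zero where K_a γ z = 2c√K_a, so z_c = 2c/(γ√K_a) = 2×302/(109.0×0.6720) = 8.246 ft.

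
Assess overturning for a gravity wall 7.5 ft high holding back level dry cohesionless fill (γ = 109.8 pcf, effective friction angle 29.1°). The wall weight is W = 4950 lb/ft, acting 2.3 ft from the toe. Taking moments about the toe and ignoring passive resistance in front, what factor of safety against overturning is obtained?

4.27

K_a = tan²(45° − 29.1°/2) = 0.3456.
P_a = ½K_aγH² = 0.5×0.3456×109.8×7.5² = 1067 lb/ft, acting at H/3 = 2.500 ft above the base.
Overturning moment M_o = P_a × H/3 = 1067 × 2.500 = 2668.
Resisting moment M_r = W × 2.3 = 4950 × 2.3 = 11380.
FS_overturning = M_r/M_o = 11380/2668 = 4.267.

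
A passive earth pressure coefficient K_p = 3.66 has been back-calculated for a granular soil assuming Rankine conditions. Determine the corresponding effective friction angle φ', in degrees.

K_p = (1+sin φ)/(1−sin φ) ⇒ sin φ = (K_p − 1)/(K_p + 1) = 0.5708.
φ = arcsin(0.5708) = 34.81°.

34.8°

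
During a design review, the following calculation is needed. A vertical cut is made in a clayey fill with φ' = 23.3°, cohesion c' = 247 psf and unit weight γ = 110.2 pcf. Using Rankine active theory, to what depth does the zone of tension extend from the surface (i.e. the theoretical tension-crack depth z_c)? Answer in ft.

K_a = tan²(45° − 23.3°/2) = 0.4331; √K_a = 0.6581.
The active pressure is zero where K_a γ z = 2c√K_a, so z_c = 2c/(γ√K_a) = 2×247/(110.2×0.6581) = 6.811 ft.

6.81 ft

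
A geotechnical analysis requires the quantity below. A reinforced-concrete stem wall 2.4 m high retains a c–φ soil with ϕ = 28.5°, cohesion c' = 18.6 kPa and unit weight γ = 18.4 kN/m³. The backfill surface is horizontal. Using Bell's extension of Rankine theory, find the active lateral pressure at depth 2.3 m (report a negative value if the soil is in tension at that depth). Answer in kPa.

K_a = (1 − sin φ)/(1 + sin φ) = 0.3540.
σ_a = K_a γ z − 2c√K_a = 0.3540×18.4×2.3 − 2×18.6×0.5949 = -7.152 kPa.

-7.15 kPa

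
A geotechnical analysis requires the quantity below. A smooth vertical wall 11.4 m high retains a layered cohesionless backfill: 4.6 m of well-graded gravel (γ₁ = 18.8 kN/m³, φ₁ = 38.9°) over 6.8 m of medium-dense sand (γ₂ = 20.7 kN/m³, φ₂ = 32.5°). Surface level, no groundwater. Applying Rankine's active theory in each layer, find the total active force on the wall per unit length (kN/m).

366 kN/m

K_a1 = tan²(45°−38.9°/2) = 0.2285; K_a2 = tan²(45°−32.5°/2) = 0.3010.
Layer 1: σ at base = K_a1 γ₁ h₁ = 19.76 kPa; P₁ = ½×19.76×4.6 = 45.46.
Layer 2: σ_v at top = γ₁h₁ = 86.48; σ_h top = K_a2×86.48 = 26.03; σ_h base = K_a2×(86.48+20.7×6.8) = 68.40.
P₂ = ½(26.03+68.40)×6.8 = 321.0. Total P_a = 45.46+321.0 = 366.5 kN/m.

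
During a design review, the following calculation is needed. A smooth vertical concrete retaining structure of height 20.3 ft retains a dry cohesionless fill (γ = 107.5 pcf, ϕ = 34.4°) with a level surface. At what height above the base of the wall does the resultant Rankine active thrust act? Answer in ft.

K_a = 0.2780.
The pressure distribution is triangular, so the resultant acts at H/3 above the base = 20.3/3 = 6.767 ft.

6.77 ft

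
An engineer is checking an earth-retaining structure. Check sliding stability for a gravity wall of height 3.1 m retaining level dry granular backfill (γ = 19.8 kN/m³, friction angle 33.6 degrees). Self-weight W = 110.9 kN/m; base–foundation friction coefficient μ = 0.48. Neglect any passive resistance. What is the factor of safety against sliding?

1.95

K_a = tan²(45° − 33.6°/2) = 0.2875.
P_a = ½K_aγH² = 0.5×0.2875×19.8×3.1² = 27.35 kN/m, acting at H/3 = 1.033 m above the base.
FS_sliding = μW / P_a = 0.48×110.9 / 27.35 = 1.946.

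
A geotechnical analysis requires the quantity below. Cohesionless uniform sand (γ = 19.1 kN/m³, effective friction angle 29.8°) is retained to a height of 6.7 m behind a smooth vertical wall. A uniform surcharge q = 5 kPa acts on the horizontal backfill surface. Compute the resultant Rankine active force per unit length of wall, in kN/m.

K_a = tan²(45° − φ/2) = 0.3360.
Soil triangle: ½ K_a γ H² = 0.5×0.3360×19.1×6.7² = 144.1 kN/m.
Surcharge rectangle: K_a q H = 0.3360×5×6.7 = 11.26 kN/m.
Total = 144.1 + 11.26 = 155.3 kN/m.

155 kN/m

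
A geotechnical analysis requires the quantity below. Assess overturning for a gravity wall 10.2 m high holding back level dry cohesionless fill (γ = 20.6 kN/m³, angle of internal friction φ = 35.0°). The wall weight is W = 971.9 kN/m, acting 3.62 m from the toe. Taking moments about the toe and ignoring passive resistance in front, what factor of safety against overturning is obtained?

K_a = tan²(45° − 35.0°/2) = 0.2710.
P_a = ½K_aγH² = 0.5×0.2710×20.6×10.2² = 290.4 kN/m, acting at H/3 = 3.400 m above the base.
Overturning moment M_o = P_a × H/3 = 290.4 × 3.400 = 987.3.
Resisting moment M_r = W × 3.62 = 971.9 × 3.62 = 3518.
FS_overturning = M_r/M_o = 3518/987.3 = 3.563.

3.56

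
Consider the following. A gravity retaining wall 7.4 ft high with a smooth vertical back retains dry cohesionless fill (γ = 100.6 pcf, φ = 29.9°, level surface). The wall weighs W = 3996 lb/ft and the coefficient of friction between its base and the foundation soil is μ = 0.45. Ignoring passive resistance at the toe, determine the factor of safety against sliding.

1.95

K_a = tan²(45° − 29.9°/2) = 0.3347.
P_a = ½K_aγH² = 0.5×0.3347×100.6×7.4² = 921.8 lb/ft, acting at H/3 = 2.467 ft above the base.
FS_sliding = μW / P_a = 0.45×3996 / 921.8 = 1.951.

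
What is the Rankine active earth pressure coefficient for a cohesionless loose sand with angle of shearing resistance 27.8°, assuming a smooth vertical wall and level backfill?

0.364

K_a = (1 − sin φ)/(1 + sin φ) = (1 − sin 27.8°)/(1 + sin 27.8°) = 0.3639.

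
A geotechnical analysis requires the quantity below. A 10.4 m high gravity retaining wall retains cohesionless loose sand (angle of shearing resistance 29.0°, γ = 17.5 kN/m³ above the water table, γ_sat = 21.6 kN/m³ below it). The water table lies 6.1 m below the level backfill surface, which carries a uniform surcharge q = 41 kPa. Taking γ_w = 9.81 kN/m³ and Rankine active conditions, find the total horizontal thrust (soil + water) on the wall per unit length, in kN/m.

K_a = tan²(45° − φ/2) = 0.3470.
γ' = 21.6 − 9.81 = 11.79 kN/m³. h₂ = H − d_w = 4.3 m.
σ'_h: at surface K_a·q = 14.23; at WT K_a(q+γd_w) = 51.27; at base K_a(q+γd_w+γ'h₂) = 68.86 kPa.
P₁ = ½(14.23+51.27)×6.1 = 199.7; P₂ = ½(51.27+68.86)×4.3 = 258.3; P_w = ½γ_w h₂² = 90.69.
Total = 199.7+258.3+90.69 = 548.7 kN/m.

549 kN/m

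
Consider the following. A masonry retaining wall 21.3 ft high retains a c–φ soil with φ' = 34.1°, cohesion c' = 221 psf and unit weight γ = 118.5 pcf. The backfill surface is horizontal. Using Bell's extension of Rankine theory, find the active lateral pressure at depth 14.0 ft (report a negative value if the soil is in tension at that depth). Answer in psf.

233 psf

K_a = (1 − sin φ)/(1 + sin φ) = 0.2815.
σ_a = K_a γ z − 2c√K_a = 0.2815×118.5×14.0 − 2×221×0.5306 = 232.5 psf.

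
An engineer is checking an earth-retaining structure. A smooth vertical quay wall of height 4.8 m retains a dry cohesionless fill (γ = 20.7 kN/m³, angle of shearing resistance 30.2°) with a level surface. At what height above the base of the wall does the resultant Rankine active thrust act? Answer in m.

1.60 m

K_a = 0.3307.
The pressure distribution is triangular, so the resultant acts at H/3 above the base = 4.8/3 = 1.600 m.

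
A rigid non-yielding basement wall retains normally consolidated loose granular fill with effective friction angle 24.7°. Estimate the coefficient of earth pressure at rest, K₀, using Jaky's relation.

K₀ = 1 − sin φ' = 1 − sin 24.7° = 0.5821.

0.582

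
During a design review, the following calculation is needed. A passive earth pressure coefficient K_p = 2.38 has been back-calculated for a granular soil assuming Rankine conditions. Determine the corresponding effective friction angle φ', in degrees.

K_p = (1+sin φ)/(1−sin φ) ⇒ sin φ = (K_p − 1)/(K_p + 1) = 0.4083.
φ = arcsin(0.4083) = 24.10°.

24.1°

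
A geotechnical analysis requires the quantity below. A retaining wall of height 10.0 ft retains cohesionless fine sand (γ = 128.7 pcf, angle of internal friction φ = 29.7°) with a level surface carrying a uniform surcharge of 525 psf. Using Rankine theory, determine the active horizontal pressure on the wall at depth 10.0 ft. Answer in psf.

K_a = (1 − sin φ)/(1 + sin φ) = 0.3374.
σ_v = γz + q = 128.7 × 10.0 + 525 = 1812 psf.
σ_h = K_a σ_v = 0.3374 × 1812 = 611.3 psf.

611 psf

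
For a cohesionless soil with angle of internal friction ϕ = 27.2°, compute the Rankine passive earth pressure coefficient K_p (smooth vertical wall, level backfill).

K_p = (1 + sin φ)/(1 − sin φ) = tan²(45° + 27.2°/2) = 2.684.

2.68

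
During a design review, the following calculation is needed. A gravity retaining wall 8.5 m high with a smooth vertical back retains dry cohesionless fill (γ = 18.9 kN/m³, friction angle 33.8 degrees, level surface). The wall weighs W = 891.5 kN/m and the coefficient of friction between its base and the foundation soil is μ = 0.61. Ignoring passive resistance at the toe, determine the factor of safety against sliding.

K_a = tan²(45° − 33.8°/2) = 0.2851.
P_a = ½K_aγH² = 0.5×0.2851×18.9×8.5² = 194.7 kN/m, acting at H/3 = 2.833 m above the base.
FS_sliding = μW / P_a = 0.61×891.5 / 194.7 = 2.794.

2.79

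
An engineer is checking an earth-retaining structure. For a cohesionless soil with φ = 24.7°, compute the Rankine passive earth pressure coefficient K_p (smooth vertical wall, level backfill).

K_p = (1 + sin φ)/(1 − sin φ) = tan²(45° + 24.7°/2) = 2.436.

2.44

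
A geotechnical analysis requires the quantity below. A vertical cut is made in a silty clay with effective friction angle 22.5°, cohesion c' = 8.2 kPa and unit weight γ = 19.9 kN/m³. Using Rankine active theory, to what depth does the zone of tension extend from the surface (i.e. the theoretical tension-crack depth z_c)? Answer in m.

K_a = tan²(45° − 22.5°/2) = 0.4465; √K_a = 0.6682.
The active pressure is zero where K_a γ z = 2c√K_a, so z_c = 2c/(γ√K_a) = 2×8.2/(19.9×0.6682) = 1.233 m.

1.23 m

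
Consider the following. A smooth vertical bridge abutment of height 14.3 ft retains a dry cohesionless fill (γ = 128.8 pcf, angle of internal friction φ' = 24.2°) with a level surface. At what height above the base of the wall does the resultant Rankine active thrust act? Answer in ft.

4.77 ft

K_a = 0.4185.
The pressure distribution is triangular, so the resultant acts at H/3 above the base = 14.3/3 = 4.767 ft.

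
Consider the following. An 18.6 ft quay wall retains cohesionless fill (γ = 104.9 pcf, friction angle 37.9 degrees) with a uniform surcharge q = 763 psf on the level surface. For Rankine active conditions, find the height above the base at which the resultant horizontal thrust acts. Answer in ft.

7.56 ft

K_a = 0.2389.
Triangular part P₁ = ½K_aγH² = 4336 at H/3 = 6.200 ft; rectangular part P₂ = K_a q H = 3391 at H/2 = 9.300 ft.
ȳ = (P₁·6.200 + P₂·9.300)/(P₁+P₂) = 7.560 ft.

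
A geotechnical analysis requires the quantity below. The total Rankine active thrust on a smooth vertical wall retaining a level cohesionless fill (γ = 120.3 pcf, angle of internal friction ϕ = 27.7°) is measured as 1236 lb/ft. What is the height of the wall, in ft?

7.50 ft

K_a = 0.3653. P_a = ½ K_a γ H² ⇒ H = √(2P_a/(K_a γ)).
H = √(2×1236/(0.3653×120.3)) = 7.500 ft.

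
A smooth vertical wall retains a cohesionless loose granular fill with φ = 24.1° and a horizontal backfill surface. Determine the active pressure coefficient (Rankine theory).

0.420

K_a = tan²(45° − φ/2) = tan²(32.95°) = 0.4201.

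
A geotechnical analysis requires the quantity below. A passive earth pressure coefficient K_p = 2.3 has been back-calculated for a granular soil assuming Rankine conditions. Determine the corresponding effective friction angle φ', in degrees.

K_p = (1+sin φ)/(1−sin φ) ⇒ sin φ = (K_p − 1)/(K_p + 1) = 0.3939.
φ = arcsin(0.3939) = 23.20°.

23.2°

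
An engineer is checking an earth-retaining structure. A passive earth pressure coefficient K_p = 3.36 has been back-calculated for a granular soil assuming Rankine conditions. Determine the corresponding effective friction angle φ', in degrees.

K_p = (1+sin φ)/(1−sin φ) ⇒ sin φ = (K_p − 1)/(K_p + 1) = 0.5413.
φ = arcsin(0.5413) = 32.77°.

32.8°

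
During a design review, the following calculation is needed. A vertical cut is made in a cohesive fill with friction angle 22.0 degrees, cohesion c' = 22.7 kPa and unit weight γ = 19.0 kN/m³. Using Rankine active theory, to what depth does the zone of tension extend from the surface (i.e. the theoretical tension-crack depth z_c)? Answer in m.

K_a = tan²(45° − 22.0°/2) = 0.4550; √K_a = 0.6745.
The active pressure is zero where K_a γ z = 2c√K_a, so z_c = 2c/(γ√K_a) = 2×22.7/(19.0×0.6745) = 3.543 m.

3.54 m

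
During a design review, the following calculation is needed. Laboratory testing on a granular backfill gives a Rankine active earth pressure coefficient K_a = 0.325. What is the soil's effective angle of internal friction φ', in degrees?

30.6°

K_a = tan²(45° − φ/2) ⇒ 45° − φ/2 = arctan(√0.325) = 29.69°.
φ = 2(45° − 29.69°) = 30.63°.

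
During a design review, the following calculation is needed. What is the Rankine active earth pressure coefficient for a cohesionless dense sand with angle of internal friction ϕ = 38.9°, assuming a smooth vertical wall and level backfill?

0.229

K_a = tan²(45° − φ/2) = tan²(25.55°) = 0.2285.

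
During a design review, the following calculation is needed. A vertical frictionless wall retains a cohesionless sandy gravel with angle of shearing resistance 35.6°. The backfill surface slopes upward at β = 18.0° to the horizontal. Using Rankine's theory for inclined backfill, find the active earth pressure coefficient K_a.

K_a = cos β · (cos β − √(cos²β − cos²φ)) / (cos β + √(cos²β − cos²φ)).
cos β = 0.9511, cos φ = 0.8131, √(cos²β − cos²φ) = 0.4933.
K_a = 0.9511 × (0.9511 − 0.4933)/(0.9511 + 0.4933) = 0.3014.

0.301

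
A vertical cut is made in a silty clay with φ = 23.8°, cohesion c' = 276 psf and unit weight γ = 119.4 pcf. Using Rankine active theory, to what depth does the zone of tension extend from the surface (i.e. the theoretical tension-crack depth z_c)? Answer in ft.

K_a = tan²(45° − 23.8°/2) = 0.4250; √K_a = 0.6519.
The active pressure is zero where K_a γ z = 2c√K_a, so z_c = 2c/(γ√K_a) = 2×276/(119.4×0.6519) = 7.092 ft.

7.09 ft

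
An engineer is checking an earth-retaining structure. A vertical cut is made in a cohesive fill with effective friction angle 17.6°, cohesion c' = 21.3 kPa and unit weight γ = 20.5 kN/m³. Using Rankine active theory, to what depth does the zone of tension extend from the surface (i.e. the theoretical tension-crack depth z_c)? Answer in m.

2.84 m

K_a = tan²(45° − 17.6°/2) = 0.5357; √K_a = 0.7319.
The active pressure is zero where K_a γ z = 2c√K_a, so z_c = 2c/(γ√K_a) = 2×21.3/(20.5×0.7319) = 2.839 m.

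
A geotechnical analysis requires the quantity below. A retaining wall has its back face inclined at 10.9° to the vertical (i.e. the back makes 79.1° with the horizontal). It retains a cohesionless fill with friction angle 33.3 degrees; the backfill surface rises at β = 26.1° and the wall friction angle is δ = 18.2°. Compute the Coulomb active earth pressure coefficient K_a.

0.564

K_a = sin²(α+φ) / [sin²α · sin(α−δ) · (1 + √{sin(φ+δ)sin(φ−β) / (sin(α−δ)sin(α+β))})²].
With α = 79.1°, φ = 33.3°, δ = 18.2°, β = 26.1°: K_a = 0.5641.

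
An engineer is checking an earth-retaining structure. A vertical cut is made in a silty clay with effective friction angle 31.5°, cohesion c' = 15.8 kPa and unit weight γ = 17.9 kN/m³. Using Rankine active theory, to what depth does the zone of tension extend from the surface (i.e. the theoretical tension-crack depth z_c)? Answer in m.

K_a = tan²(45° − 31.5°/2) = 0.3136; √K_a = 0.5600.
The active pressure is zero where K_a γ z = 2c√K_a, so z_c = 2c/(γ√K_a) = 2×15.8/(17.9×0.5600) = 3.152 m.

3.15 m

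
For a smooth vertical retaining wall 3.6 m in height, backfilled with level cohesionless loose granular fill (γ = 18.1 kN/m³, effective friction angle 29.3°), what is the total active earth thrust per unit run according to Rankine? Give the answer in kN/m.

40.2 kN/m

K_a = tan²(45° − φ/2) = 0.3428.
P_a = ½ K_a γ H² = 0.5 × 0.3428 × 18.1 × 3.6² = 40.21 kN/m.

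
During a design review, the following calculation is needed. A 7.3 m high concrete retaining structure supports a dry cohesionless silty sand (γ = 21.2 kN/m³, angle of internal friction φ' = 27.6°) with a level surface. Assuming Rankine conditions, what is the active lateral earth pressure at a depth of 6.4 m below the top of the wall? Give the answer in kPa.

K_a = (1 − sin φ)/(1 + sin φ) = 0.3668.
σ_h = K_a γ z = 0.3668 × 21.2 × 6.4 = 49.76 kPa.

49.8 kPa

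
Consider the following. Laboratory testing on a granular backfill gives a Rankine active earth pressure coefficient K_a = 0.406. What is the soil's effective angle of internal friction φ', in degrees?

25.0°

K_a = tan²(45° − φ/2) ⇒ 45° − φ/2 = arctan(√0.406) = 32.50°.
φ = 2(45° − 32.50°) = 24.99°.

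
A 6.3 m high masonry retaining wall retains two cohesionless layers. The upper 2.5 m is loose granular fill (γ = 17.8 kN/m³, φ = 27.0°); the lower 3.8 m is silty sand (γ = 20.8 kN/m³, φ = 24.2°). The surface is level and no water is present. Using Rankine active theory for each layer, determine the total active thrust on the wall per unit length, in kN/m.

K_a1 = tan²(45°−27.0°/2) = 0.3755; K_a2 = tan²(45°−24.2°/2) = 0.4185.
Layer 1: σ at base = K_a1 γ₁ h₁ = 16.71 kPa; P₁ = ½×16.71×2.5 = 20.89.
Layer 2: σ_v at top = γ₁h₁ = 44.50; σ_h top = K_a2×44.50 = 18.62; σ_h base = K_a2×(44.50+20.8×3.8) = 51.70.
P₂ = ½(18.62+51.70)×3.8 = 133.6. Total P_a = 20.89+133.6 = 154.5 kN/m.

155 kN/m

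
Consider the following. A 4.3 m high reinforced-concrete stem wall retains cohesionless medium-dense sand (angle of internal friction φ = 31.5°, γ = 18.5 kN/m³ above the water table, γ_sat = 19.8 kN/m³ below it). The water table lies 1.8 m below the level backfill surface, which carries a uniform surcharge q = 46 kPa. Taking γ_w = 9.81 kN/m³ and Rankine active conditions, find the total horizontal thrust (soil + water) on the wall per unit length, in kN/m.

K_a = tan²(45° − φ/2) = 0.3136.
γ' = 19.8 − 9.81 = 9.990 kN/m³. h₂ = H − d_w = 2.5 m.
σ'_h: at surface K_a·q = 14.43; at WT K_a(q+γd_w) = 24.87; at base K_a(q+γd_w+γ'h₂) = 32.70 kPa.
P₁ = ½(14.43+24.87)×1.8 = 35.37; P₂ = ½(24.87+32.70)×2.5 = 71.97; P_w = ½γ_w h₂² = 30.66.
Total = 35.37+71.97+30.66 = 138.0 kN/m.

138 kN/m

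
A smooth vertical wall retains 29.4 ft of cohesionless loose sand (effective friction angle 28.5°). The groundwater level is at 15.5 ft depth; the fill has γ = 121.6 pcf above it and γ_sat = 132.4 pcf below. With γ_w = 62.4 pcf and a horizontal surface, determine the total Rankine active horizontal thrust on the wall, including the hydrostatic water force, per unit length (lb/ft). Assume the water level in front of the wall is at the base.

K_a = tan²(45° − φ/2) = 0.3540.
γ' = 132.4 − 62.4 = 70.00 pcf. Depth below WT = 13.9 ft.
σ'_h at WT = K_a γ d_w = 667.1 psf; at base = 667.1 + K_a γ' × 13.9 = 1012 psf.
P₁ (0–15.5 ft) = ½×667.1×15.5 = 5170. P₂ (15.5–29.4 ft) = ½(667.1+1012)×13.9 = 11670.
P_w = ½ γ_w h₂² = 0.5×62.4×13.9² = 6028. Total = 5170+11670+6028 = 22860 lb/ft.

22900 lb/ft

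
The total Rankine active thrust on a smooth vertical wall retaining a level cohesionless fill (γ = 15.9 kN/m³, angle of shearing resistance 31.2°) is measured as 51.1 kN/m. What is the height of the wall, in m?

4.50 m

K_a = 0.3175. P_a = ½ K_a γ H² ⇒ H = √(2P_a/(K_a γ)).
H = √(2×51.1/(0.3175×15.9)) = 4.499 m.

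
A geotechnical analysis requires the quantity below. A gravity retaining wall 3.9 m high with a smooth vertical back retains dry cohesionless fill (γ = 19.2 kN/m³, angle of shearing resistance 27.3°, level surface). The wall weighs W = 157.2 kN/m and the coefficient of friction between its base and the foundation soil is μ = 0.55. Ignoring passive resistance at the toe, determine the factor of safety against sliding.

1.60

K_a = tan²(45° − 27.3°/2) = 0.3711.
P_a = ½K_aγH² = 0.5×0.3711×19.2×3.9² = 54.19 kN/m, acting at H/3 = 1.300 m above the base.
FS_sliding = μW / P_a = 0.55×157.2 / 54.19 = 1.595.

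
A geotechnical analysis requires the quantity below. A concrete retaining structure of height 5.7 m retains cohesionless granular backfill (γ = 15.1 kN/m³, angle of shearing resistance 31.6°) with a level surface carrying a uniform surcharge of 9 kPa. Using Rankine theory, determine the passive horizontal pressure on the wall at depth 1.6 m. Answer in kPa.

106 kPa

K_p = (1 + sin φ)/(1 − sin φ) = 3.202.
σ_v = γz + q = 15.1 × 1.6 + 9 = 33.16 kPa.
σ_h = K_p σ_v = 3.202 × 33.16 = 106.2 kPa.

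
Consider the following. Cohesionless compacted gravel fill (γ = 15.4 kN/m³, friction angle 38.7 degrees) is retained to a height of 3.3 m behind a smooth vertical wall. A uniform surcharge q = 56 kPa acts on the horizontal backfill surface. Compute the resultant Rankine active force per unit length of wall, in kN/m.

61.9 kN/m

K_a = tan²(45° − φ/2) = 0.2306.
Soil triangle: ½ K_a γ H² = 0.5×0.2306×15.4×3.3² = 19.34 kN/m.
Surcharge rectangle: K_a q H = 0.2306×56×3.3 = 42.61 kN/m.
Total = 19.34 + 42.61 = 61.95 kN/m.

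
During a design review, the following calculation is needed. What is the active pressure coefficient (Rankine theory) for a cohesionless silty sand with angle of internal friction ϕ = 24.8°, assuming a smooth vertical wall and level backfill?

0.409

K_a = tan²(45° − φ/2) = tan²(32.60°) = 0.4090.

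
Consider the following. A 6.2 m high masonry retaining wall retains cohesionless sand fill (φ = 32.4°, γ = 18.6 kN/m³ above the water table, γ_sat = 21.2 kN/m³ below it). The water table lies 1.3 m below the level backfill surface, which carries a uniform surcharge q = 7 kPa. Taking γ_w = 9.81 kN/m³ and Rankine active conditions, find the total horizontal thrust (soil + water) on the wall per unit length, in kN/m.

213 kN/m

K_a = tan²(45° − φ/2) = 0.3022.
γ' = 21.2 − 9.81 = 11.39 kN/m³. h₂ = H − d_w = 4.9 m.
σ'_h: at surface K_a·q = 2.116; at WT K_a(q+γd_w) = 9.424; at base K_a(q+γd_w+γ'h₂) = 26.29 kPa.
P₁ = ½(2.116+9.424)×1.3 = 7.500; P₂ = ½(9.424+26.29)×4.9 = 87.50; P_w = ½γ_w h₂² = 117.8.
Total = 7.500+87.50+117.8 = 212.8 kN/m.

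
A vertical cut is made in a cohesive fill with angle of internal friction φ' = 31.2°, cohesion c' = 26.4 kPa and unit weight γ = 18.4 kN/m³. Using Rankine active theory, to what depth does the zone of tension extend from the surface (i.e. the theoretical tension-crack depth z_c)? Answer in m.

5.09 m

K_a = tan²(45° − 31.2°/2) = 0.3175; √K_a = 0.5635.
The active pressure is zero where K_a γ z = 2c√K_a, so z_c = 2c/(γ√K_a) = 2×26.4/(18.4×0.5635) = 5.093 m.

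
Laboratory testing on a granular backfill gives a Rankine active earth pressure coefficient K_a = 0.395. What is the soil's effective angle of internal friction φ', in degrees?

25.7°

K_a = tan²(45° − φ/2) ⇒ 45° − φ/2 = arctan(√0.395) = 32.15°.
φ = 2(45° − 32.15°) = 25.70°.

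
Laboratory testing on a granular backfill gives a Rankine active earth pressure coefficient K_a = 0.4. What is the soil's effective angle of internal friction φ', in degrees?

25.4°

K_a = tan²(45° − φ/2) ⇒ 45° − φ/2 = arctan(√0.4) = 32.31°.
φ = 2(45° − 32.31°) = 25.38°.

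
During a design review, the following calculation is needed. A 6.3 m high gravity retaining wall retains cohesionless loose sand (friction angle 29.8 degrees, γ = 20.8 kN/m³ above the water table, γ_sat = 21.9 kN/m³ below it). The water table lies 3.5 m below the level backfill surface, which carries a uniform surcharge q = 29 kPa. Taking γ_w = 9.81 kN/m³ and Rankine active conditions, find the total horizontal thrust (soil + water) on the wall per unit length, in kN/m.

K_a = tan²(45° − φ/2) = 0.3360.
γ' = 21.9 − 9.81 = 12.09 kN/m³. h₂ = H − d_w = 2.8 m.
σ'_h: at surface K_a·q = 9.745; at WT K_a(q+γd_w) = 34.21; at base K_a(q+γd_w+γ'h₂) = 45.58 kPa.
P₁ = ½(9.745+34.21)×3.5 = 76.92; P₂ = ½(34.21+45.58)×2.8 = 111.7; P_w = ½γ_w h₂² = 38.46.
Total = 76.92+111.7+38.46 = 227.1 kN/m.

227 kN/m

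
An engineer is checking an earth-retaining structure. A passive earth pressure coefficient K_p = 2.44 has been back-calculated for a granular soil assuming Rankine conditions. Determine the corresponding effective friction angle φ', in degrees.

K_p = (1+sin φ)/(1−sin φ) ⇒ sin φ = (K_p − 1)/(K_p + 1) = 0.4186.
φ = arcsin(0.4186) = 24.75°.

24.7°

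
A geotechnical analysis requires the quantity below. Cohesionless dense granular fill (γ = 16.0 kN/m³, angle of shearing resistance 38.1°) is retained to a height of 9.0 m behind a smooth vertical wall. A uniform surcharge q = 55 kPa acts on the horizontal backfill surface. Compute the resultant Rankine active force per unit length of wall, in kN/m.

271 kN/m

K_a = tan²(45° − φ/2) = 0.2368.
Soil triangle: ½ K_a γ H² = 0.5×0.2368×16.0×9.0² = 153.5 kN/m.
Surcharge rectangle: K_a q H = 0.2368×55×9.0 = 117.2 kN/m.
Total = 153.5 + 117.2 = 270.7 kN/m.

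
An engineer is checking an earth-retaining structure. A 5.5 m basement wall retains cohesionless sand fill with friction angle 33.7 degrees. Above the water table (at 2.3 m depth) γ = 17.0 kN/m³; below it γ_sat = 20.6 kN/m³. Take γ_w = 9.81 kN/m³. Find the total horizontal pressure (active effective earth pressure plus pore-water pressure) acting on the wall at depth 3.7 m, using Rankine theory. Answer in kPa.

K_a = (1 − sin φ)/(1 + sin φ) = 0.2863.
γ' = 20.6 − 9.81 = 10.79 kN/m³.
Effective vertical stress at 3.7 m: σ'_v = 17.0×2.3 + 10.79×1.40 = 54.21 kPa.
σ'_h = K_a σ'_v = 0.2863 × 54.21 = 15.52 kPa; u = γ_w × 1.40 = 13.73 kPa.
Total σ_h = 15.52 + 13.73 = 29.25 kPa.

29.3 kPa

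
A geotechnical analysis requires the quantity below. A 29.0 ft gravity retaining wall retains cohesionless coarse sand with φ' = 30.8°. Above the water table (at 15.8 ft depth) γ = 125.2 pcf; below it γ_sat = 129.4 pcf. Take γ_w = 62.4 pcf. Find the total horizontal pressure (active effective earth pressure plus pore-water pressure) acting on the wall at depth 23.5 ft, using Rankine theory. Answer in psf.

1290 psf

K_a = (1 − sin φ)/(1 + sin φ) = 0.3227.
γ' = 129.4 − 62.4 = 67.00 pcf.
Effective vertical stress at 23.5 ft: σ'_v = 125.2×15.8 + 67.00×7.70 = 2494 psf.
σ'_h = K_a σ'_v = 0.3227 × 2494 = 804.9 psf; u = γ_w × 7.70 = 480.5 psf.
Total σ_h = 804.9 + 480.5 = 1285 psf.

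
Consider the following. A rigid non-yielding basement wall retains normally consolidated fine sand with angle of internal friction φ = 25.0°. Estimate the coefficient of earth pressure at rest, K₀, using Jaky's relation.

K₀ = 1 − sin φ' = 1 − sin 25.0° = 0.5774.

0.577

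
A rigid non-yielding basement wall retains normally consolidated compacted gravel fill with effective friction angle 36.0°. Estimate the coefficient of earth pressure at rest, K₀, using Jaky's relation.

K₀ = 1 − sin φ' = 1 − sin 36.0° = 0.4122.

0.412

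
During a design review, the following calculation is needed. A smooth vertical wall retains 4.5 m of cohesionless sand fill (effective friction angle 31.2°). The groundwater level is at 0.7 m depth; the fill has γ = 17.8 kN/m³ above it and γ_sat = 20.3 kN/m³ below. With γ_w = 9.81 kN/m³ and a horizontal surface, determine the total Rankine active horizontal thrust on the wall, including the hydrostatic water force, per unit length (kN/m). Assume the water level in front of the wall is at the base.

111 kN/m

K_a = tan²(45° − φ/2) = 0.3175.
γ' = 20.3 − 9.81 = 10.49 kN/m³. Depth below WT = 3.8 m.
σ'_h at WT = K_a γ d_w = 3.956 kPa; at base = 3.956 + K_a γ' × 3.8 = 16.61 kPa.
P₁ (0–0.7 m) = ½×3.956×0.7 = 1.385. P₂ (0.7–4.5 m) = ½(3.956+16.61)×3.8 = 39.08.
P_w = ½ γ_w h₂² = 0.5×9.81×3.8² = 70.83. Total = 1.385+39.08+70.83 = 111.3 kN/m.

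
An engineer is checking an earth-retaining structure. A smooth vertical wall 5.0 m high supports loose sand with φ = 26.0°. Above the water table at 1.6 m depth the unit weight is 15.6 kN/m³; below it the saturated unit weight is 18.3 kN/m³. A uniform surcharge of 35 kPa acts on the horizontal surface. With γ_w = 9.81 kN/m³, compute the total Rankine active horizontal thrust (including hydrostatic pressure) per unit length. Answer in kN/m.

185 kN/m

K_a = tan²(45° − φ/2) = 0.3905.
γ' = 18.3 − 9.81 = 8.490 kN/m³. h₂ = H − d_w = 3.4 m.
σ'_h: at surface K_a·q = 13.67; at WT K_a(q+γd_w) = 23.41; at base K_a(q+γd_w+γ'h₂) = 34.68 kPa.
P₁ = ½(13.67+23.41)×1.6 = 29.66; P₂ = ½(23.41+34.68)×3.4 = 98.76; P_w = ½γ_w h₂² = 56.70.
Total = 29.66+98.76+56.70 = 185.1 kN/m.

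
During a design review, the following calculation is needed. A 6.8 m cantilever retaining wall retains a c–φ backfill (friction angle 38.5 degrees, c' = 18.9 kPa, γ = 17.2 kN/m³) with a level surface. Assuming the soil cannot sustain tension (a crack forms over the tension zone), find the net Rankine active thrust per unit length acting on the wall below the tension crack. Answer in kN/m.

10.1 kN/m

K_a = 0.2327; √K_a = 0.4823.
Tension-crack depth z_c = 2c/(γ√K_a) = 2×18.9/(17.2×0.4823) = 4.556 m.
σ_a at base = K_a γ H − 2c√K_a = 0.2327×17.2×6.8 − 2×18.9×0.4823 = 8.979 kPa.
P_a = ½ × 8.979 × (H − z_c) = 0.5×8.979×2.244 = 10.07 kN/m.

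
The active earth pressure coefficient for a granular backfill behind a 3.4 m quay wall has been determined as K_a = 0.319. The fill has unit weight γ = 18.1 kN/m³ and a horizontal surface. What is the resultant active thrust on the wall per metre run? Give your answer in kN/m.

33.4 kN/m

P = ½ K_a γ H² = 0.5 × 0.319 × 18.1 × 3.4² = 33.37 kN/m.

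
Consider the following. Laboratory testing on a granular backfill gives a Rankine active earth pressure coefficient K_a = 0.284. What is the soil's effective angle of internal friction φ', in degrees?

K_a = tan²(45° − φ/2) ⇒ 45° − φ/2 = arctan(√0.284) = 28.05°.
φ = 2(45° − 28.05°) = 33.89°.

33.9°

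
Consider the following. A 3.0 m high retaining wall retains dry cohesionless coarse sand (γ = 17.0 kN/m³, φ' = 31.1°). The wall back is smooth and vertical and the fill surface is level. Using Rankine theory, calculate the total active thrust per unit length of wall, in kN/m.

24.4 kN/m

K_a = tan²(45° − φ/2) = 0.3188.
P_a = ½ K_a γ H² = 0.5 × 0.3188 × 17.0 × 3.0² = 24.39 kN/m.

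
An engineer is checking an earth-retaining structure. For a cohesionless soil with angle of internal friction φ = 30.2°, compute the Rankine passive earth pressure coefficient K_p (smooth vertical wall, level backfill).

3.02

K_p = (1 + sin φ)/(1 − sin φ) = tan²(45° + 30.2°/2) = 3.024.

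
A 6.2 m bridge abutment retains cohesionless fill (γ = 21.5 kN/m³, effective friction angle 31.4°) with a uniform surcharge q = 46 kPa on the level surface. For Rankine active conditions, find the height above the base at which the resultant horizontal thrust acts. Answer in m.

2.49 m

K_a = 0.3149.
Triangular part P₁ = ½K_aγH² = 130.1 at H/3 = 2.067 m; rectangular part P₂ = K_a q H = 89.81 at H/2 = 3.100 m.
ȳ = (P₁·2.067 + P₂·3.100)/(P₁+P₂) = 2.489 m.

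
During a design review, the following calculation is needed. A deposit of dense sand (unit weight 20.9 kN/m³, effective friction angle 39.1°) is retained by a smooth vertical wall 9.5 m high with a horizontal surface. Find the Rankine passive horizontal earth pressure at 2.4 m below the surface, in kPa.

221 kPa

K_p = (1 + sin φ)/(1 − sin φ) = 4.415.
σ_h = K_p γ z = 4.415 × 20.9 × 2.4 = 221.5 kPa.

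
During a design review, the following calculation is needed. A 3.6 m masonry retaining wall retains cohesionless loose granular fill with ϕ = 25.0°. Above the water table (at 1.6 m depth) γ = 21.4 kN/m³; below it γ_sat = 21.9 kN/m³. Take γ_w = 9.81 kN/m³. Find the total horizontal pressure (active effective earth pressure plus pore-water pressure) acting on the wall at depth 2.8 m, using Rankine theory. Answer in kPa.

K_a = (1 − sin φ)/(1 + sin φ) = 0.4059.
γ' = 21.9 − 9.81 = 12.09 kN/m³.
Effective vertical stress at 2.8 m: σ'_v = 21.4×1.6 + 12.09×1.20 = 48.75 kPa.
σ'_h = K_a σ'_v = 0.4059 × 48.75 = 19.78 kPa; u = γ_w × 1.20 = 11.77 kPa.
Total σ_h = 19.78 + 11.77 = 31.56 kPa.

31.6 kPa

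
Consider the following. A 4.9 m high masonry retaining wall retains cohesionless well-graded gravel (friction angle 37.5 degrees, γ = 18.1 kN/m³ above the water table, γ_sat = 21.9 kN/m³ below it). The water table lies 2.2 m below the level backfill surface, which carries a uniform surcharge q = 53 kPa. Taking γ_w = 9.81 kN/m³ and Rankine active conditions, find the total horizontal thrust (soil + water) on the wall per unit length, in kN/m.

146 kN/m

K_a = tan²(45° − φ/2) = 0.2432.
γ' = 21.9 − 9.81 = 12.09 kN/m³. h₂ = H − d_w = 2.7 m.
σ'_h: at surface K_a·q = 12.89; at WT K_a(q+γd_w) = 22.57; at base K_a(q+γd_w+γ'h₂) = 30.51 kPa.
P₁ = ½(12.89+22.57)×2.2 = 39.01; P₂ = ½(22.57+30.51)×2.7 = 71.66; P_w = ½γ_w h₂² = 35.76.
Total = 39.01+71.66+35.76 = 146.4 kN/m.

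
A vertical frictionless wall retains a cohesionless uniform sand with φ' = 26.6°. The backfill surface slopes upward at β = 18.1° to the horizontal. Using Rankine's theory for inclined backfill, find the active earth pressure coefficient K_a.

0.469

K_a = cos β · (cos β − √(cos²β − cos²φ)) / (cos β + √(cos²β − cos²φ)).
cos β = 0.9505, cos φ = 0.8942, √(cos²β − cos²φ) = 0.3224.
K_a = 0.9505 × (0.9505 − 0.3224)/(0.9505 + 0.3224) = 0.4690.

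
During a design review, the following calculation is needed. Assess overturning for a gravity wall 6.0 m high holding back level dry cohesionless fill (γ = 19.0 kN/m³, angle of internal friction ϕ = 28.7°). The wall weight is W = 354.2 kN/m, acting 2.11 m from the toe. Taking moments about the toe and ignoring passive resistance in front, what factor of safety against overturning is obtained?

3.11

K_a = tan²(45° − 28.7°/2) = 0.3511.
P_a = ½K_aγH² = 0.5×0.3511×19.0×6.0² = 120.1 kN/m, acting at H/3 = 2.000 m above the base.
Overturning moment M_o = P_a × H/3 = 120.1 × 2.000 = 240.2.
Resisting moment M_r = W × 2.11 = 354.2 × 2.11 = 747.4.
FS_overturning = M_r/M_o = 747.4/240.2 = 3.112.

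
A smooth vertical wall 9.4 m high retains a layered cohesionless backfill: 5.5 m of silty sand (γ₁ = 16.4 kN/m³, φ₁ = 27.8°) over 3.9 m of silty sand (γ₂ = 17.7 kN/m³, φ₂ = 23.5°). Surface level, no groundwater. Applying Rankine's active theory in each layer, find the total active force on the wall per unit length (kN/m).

K_a1 = tan²(45°−27.8°/2) = 0.3639; K_a2 = tan²(45°−23.5°/2) = 0.4298.
Layer 1: σ at base = K_a1 γ₁ h₁ = 32.82 kPa; P₁ = ½×32.82×5.5 = 90.26.
Layer 2: σ_v at top = γ₁h₁ = 90.20; σ_h top = K_a2×90.20 = 38.77; σ_h base = K_a2×(90.20+17.7×3.9) = 68.44.
P₂ = ½(38.77+68.44)×3.9 = 209.1. Total P_a = 90.26+209.1 = 299.3 kN/m.

299 kN/m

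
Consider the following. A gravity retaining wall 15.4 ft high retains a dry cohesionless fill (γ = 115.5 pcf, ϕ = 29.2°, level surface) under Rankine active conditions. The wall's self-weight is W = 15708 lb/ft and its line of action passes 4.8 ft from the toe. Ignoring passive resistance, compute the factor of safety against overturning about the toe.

3.12

K_a = tan²(45° − 29.2°/2) = 0.3442.
P_a = ½K_aγH² = 0.5×0.3442×115.5×15.4² = 4714 lb/ft, acting at H/3 = 5.133 ft above the base.
Overturning moment M_o = P_a × H/3 = 4714 × 5.133 = 24200.
Resisting moment M_r = W × 4.8 = 15708 × 4.8 = 75400.
FS_overturning = M_r/M_o = 75400/24200 = 3.116.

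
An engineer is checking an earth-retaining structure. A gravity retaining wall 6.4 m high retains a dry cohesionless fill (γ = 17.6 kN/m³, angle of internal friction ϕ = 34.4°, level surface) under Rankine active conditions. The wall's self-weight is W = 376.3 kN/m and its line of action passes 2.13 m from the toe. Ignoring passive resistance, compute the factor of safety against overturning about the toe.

3.75

K_a = tan²(45° − 34.4°/2) = 0.2780.
P_a = ½K_aγH² = 0.5×0.2780×17.6×6.4² = 100.2 kN/m, acting at H/3 = 2.133 m above the base.
Overturning moment M_o = P_a × H/3 = 100.2 × 2.133 = 213.8.
Resisting moment M_r = W × 2.13 = 376.3 × 2.13 = 801.5.
FS_overturning = M_r/M_o = 801.5/213.8 = 3.750.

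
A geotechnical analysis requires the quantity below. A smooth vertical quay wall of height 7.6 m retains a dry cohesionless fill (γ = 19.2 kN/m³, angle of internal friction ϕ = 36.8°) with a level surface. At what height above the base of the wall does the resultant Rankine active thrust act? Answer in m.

2.53 m

K_a = 0.2508.
The pressure distribution is triangular, so the resultant acts at H/3 above the base = 7.6/3 = 2.533 m.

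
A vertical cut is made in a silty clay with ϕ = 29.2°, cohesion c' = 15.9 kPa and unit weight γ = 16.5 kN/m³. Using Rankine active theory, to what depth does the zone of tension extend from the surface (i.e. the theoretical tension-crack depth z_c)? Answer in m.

K_a = tan²(45° − 29.2°/2) = 0.3442; √K_a = 0.5867.
The active pressure is zero where K_a γ z = 2c√K_a, so z_c = 2c/(γ√K_a) = 2×15.9/(16.5×0.5867) = 3.285 m.

3.28 m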